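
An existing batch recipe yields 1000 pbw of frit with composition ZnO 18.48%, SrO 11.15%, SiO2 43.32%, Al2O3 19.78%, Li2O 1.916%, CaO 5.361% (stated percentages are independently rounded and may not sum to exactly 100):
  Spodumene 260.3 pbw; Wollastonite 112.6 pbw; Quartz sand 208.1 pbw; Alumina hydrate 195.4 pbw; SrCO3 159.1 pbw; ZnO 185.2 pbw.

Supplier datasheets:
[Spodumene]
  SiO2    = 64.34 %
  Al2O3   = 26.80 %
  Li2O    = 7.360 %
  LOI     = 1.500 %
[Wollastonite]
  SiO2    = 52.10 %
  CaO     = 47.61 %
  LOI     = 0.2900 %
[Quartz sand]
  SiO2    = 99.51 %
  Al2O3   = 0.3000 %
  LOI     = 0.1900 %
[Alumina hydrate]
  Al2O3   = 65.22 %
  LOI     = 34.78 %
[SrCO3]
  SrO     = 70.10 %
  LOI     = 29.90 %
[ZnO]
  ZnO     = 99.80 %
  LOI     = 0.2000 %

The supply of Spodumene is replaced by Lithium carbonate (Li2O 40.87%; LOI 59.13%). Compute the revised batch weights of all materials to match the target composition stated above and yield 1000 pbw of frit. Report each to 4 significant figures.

Revised batch per 1000 pbw frit:
  Lithium carbonate: 46.88 pbw
  Wollastonite: 112.6 pbw
  Quartz sand: 376.4 pbw
  Alumina hydrate: 301.5 pbw
  SrCO3: 159.1 pbw
  ZnO: 185.2 pbw
Total batch = 1182 pbw; LOI loss = 181.6 pbw

Every computation maintains full float precision at each step; in-progress results are printed (rounded to four significant digits) in the working; each reported result undergoes a single rounding — derived quantities are recomputed from the weighed amounts for 1000 pbw of glass at full precision (net glass mass, the six compositions, ignition loss, the yield, totals) as given in the problem or answer text.
Per-oxide target masses for 1000 pbw frit:
  ZnO: 18.48% × 1000 = 184.8 pbw
  SrO: 11.15% × 1000 = 111.5 pbw
  SiO2: 43.32% × 1000 = 433.2 pbw
  Al2O3: 19.78% × 1000 = 197.8 pbw
  Li2O: 1.916% × 1000 = 19.16 pbw
  CaO: 5.361% × 1000 = 53.61 pbw
Per-oxide balance check per the reported batch figures, for the quoted basis mass (oxide sums agree with the targets inside rounding margins):
  ZnO: 185.2·0.9980 = 184.8 pbw (target 184.8 pbw)
  SrO: 159.1·0.7010 = 111.5 pbw (target 111.5 pbw)
  SiO2: 112.6·0.5210 + 376.4·0.9951 = 433.2 pbw (target 433.2 pbw)
  Al2O3: 376.4·0.003000 + 301.5·0.6522 = 197.8 pbw (target 197.8 pbw)
  Li2O: 46.88·0.4087 = 19.16 pbw (target 19.16 pbw)
  CaO: 112.6·0.4761 = 53.61 pbw (target 53.61 pbw)
Glass-mass bookkeeping: batch Σ − ignition loss = 1000 pbw (the Σ of target masses is 1000 pbw; the stated basis being 1000 pbw — any gap is answer rounding).
Batch total: Σ batch = 1182 pbw; LOI removed, Σ of batch·LOI: 181.6 pbw; yield: glass divided by total = 84.64%.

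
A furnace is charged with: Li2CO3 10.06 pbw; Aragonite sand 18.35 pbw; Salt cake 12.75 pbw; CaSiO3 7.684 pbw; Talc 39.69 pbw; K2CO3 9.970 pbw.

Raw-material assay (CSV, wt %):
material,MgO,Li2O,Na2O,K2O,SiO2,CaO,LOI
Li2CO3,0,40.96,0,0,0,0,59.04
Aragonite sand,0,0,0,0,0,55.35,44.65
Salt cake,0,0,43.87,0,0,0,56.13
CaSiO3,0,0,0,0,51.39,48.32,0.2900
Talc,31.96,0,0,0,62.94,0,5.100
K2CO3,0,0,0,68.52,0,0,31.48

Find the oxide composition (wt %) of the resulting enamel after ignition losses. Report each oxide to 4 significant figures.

Glass mass = 72.03 pbw (batch 98.50 − LOI 26.47).
Composition: MgO 17.61%, Li2O 5.721%, Na2O 7.765%, K2O 9.484%, SiO2 40.16%, CaO 19.26%

Intermediates are shown, rounded to 4 significant figures, as written — exact precision is maintained end to end; each reported figure takes a single rounding. All derived quantities (the yield, net glass mass, ignition loss, the totals, six oxide percentages) are rebuilt in exact precision from the batch weights for 72.03 pbw of glass exactly as shown in problem or answer.
Per-oxide mass from batch:
  MgO: 39.69·0.3196 = 12.68 pbw
  Li2O: 10.06·0.4096 = 4.121 pbw
  Na2O: 12.75·0.4387 = 5.593 pbw
  K2O: 9.970·0.6852 = 6.831 pbw
  SiO2: 7.684·0.5139 + 39.69·0.6294 = 28.93 pbw
  CaO: 18.35·0.5535 + 7.684·0.4832 = 13.87 pbw
LOI: 10.06·0.5904 + 18.35·0.4465 + 12.75·0.5613 + 7.684·0.002900 + 39.69·0.05100 + 9.970·0.3148 = 26.47 pbw
The glass mass, total less LOI, = 98.50 − 26.47 = 72.03 pbw (= the summed oxide contributions)
percent by weight: oxide/glass ×100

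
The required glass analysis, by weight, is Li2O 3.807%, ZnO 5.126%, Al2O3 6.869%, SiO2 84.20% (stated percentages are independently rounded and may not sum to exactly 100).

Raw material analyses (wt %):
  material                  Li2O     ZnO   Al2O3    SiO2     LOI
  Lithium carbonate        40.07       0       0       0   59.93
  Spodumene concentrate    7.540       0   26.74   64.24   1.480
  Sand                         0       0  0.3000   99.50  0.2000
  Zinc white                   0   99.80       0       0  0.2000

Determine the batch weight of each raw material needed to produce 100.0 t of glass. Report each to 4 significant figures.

The intermediate values are printed with 4-significant-figure rounding across the worked steps; the working math runs at exact precision at every stage — every reported number includes exactly one rounding; all derived quantities are carried at full float precision (totals, LOI, the four compositions, yield, glass mass) from the weighed amounts for 100.0 t of glass as given in either problem or answer.
Per-oxide target masses for 100.0 t glass:
  Li2O: 3.807% × 100.0 = 3.807 t
  ZnO: 5.126% × 100.0 = 5.126 t
  Al2O3: 6.869% × 100.0 = 6.869 t
  SiO2: 84.20% × 100.0 = 84.20 t
Balance tally, oxide-wise, from the weights as reported, against the basis in use (every target is met by its sum exact up to rounding of places):
  Li2O: 4.812·0.4007 + 24.92·0.07540 = 3.807 t (target 3.807 t)
  ZnO: 5.136·0.9980 = 5.126 t (target 5.126 t)
  Al2O3: 24.92·0.2674 + 68.53·0.003000 = 6.869 t (target 6.869 t)
  SiO2: 24.92·0.6424 + 68.53·0.9950 = 84.20 t (target 84.20 t)
Glass mass check: whole batch net of LOI = 100.0 t (the targets, summed, come to 100.0 t; the stated basis being 100.0 t — any gap is answer rounding).
Total batch = Σ batch = 103.4 t; LOI removed, Σ of batch·LOI: 3.400 t; glass ÷ batch gives a yield of 96.71%.

Batch per 100.0 t glass:
  Lithium carbonate: 4.812 t
  Spodumene concentrate: 24.92 t
  Sand: 68.53 t
  Zinc white: 5.136 t
Total batch = 103.4 t; LOI loss = 3.400 t; yield = 96.71%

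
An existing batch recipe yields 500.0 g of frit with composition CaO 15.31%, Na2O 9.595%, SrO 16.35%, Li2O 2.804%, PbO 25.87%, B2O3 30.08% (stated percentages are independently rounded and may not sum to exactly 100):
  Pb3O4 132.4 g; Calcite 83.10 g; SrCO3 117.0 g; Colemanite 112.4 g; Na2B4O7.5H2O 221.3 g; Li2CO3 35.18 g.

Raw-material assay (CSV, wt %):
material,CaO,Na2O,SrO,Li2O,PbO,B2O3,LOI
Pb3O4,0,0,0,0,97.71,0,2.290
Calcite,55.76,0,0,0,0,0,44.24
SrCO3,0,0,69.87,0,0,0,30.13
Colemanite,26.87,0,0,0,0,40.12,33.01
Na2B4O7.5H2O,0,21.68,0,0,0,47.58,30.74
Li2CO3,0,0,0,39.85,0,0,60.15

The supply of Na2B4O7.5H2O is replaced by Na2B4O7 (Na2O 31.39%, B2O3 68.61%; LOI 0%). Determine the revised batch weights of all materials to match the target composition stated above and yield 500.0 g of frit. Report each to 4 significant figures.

Revised batch per 500.0 g frit:
  Pb3O4: 132.4 g
  Calcite: 82.59 g
  SrCO3: 117.0 g
  Colemanite: 113.5 g
  Na2B4O7: 152.8 g
  Li2CO3: 35.18 g
Total batch = 633.5 g; LOI loss = 133.4 g

The whole derivation carries full precision from first step to last — working values are shown rounded to 4 significant digits in the printout; a single rounding produces every reported result; all derived quantities are re-derived in full precision (glass mass, the yield, LOI, six oxide percentages, totals) from the batch weights on 500.0 g of glass as set out in question or answer.
The oxide mass targets at 500.0 g frit:
  CaO: 15.31% × 500.0 = 76.55 g
  Na2O: 9.595% × 500.0 = 47.98 g
  SrO: 16.35% × 500.0 = 81.75 g
  Li2O: 2.804% × 500.0 = 14.02 g
  PbO: 25.87% × 500.0 = 129.4 g
  B2O3: 30.08% × 500.0 = 150.4 g
Oxide-by-oxide audit on the weights just shown, against the basis in use (delivered sums recover each target net of answer rounding effects):
  CaO: 82.59·0.5576 + 113.5·0.2687 = 76.55 g (target 76.55 g)
  Na2O: 152.8·0.3139 = 47.96 g (target 47.98 g)
  SrO: 117.0·0.6987 = 81.75 g (target 81.75 g)
  Li2O: 35.18·0.3985 = 14.02 g (target 14.02 g)
  PbO: 132.4·0.9771 = 129.4 g (target 129.4 g)
  B2O3: 113.5·0.4012 + 152.8·0.6861 = 150.4 g (target 150.4 g)
Glass-mass sanity pass: whole batch net of LOI = 500.0 g (oxide target masses add up to 500.0 g; against the stated basis, 500.0 g — rounding explains the deltas).
Summing the batch: Σ batch = 633.5 g; LOI removed, Σ of batch·LOI: 133.4 g; as yield: glass ÷ batch → 78.93%.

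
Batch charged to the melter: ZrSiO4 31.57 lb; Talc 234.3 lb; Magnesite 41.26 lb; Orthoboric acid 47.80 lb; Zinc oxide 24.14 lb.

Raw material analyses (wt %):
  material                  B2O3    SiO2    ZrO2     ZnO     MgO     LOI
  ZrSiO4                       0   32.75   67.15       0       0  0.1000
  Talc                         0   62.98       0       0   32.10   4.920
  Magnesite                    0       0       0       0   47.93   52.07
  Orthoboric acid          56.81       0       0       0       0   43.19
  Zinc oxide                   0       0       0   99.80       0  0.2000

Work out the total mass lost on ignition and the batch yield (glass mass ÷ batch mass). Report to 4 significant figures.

The intermediate values appear, with 4-significant-figure rounding, across the worked steps; all arithmetic holds full precision through the solve — exactly one rounding is applied to every reported value — derived quantities, including LOI, the yield, net glass mass, the totals, the five compositions, are computed from the weighed amounts per 325.3 lb of glass at full float precision exactly as shown in problem or answer.
Material-by-material LOI:
  ZrSiO4: 31.57 × 0.001000 = 0.03157 lb
  Talc: 234.3 × 0.04920 = 11.53 lb
  Magnesite: 41.26 × 0.5207 = 21.48 lb
  Orthoboric acid: 47.80 × 0.4319 = 20.64 lb
  Zinc oxide: 24.14 × 0.002000 = 0.04828 lb
Total LOI = 53.74 lb
Glass = batch − LOI = 379.1 − 53.74 = 325.3 lb

LOI loss = 53.74 lb; glass = 325.3 lb; yield = 85.82%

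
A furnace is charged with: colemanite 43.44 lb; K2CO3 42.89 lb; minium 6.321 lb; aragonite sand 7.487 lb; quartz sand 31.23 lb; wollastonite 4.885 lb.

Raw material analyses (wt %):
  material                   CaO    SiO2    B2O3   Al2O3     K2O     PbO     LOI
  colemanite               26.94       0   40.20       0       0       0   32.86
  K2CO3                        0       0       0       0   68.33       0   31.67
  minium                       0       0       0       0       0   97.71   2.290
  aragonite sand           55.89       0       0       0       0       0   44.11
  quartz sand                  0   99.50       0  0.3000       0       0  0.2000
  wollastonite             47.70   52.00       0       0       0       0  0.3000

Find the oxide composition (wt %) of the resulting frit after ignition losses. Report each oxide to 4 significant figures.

Glass mass = 104.9 lb (batch 136.3 − LOI 31.38).
Composition: CaO 17.37%, SiO2 32.05%, B2O3 16.65%, Al2O3 0.08934%, K2O 27.95%, PbO 5.889%

All internal work carries full float precision throughout. Values along the way are shown rounded off to 4 significant digits in the printout. Each reported result is rounded once only — all derived quantities are rebuilt from the batch weights for 104.9 lb of glass in full precision (LOI, the totals, net glass mass, six oxide percentages, the yield), as given in the problem or answer text.
Mass of each oxide from the mix:
  CaO: 43.44·0.2694 + 7.487·0.5589 + 4.885·0.4770 = 18.22 lb
  SiO2: 31.23·0.9950 + 4.885·0.5200 = 33.61 lb
  B2O3: 43.44·0.4020 = 17.46 lb
  Al2O3: 31.23·0.003000 = 0.09369 lb
  K2O: 42.89·0.6833 = 29.31 lb
  PbO: 6.321·0.9771 = 6.176 lb
LOI: 43.44·0.3286 + 42.89·0.3167 + 6.321·0.02290 + 7.487·0.4411 + 31.23·0.002000 + 4.885·0.003000 = 31.38 lb
Glass = total batch minus LOI = 136.3 − 31.38 = 104.9 lb (equal to the oxide-mass sum)
wt %: oxide over glass, times 100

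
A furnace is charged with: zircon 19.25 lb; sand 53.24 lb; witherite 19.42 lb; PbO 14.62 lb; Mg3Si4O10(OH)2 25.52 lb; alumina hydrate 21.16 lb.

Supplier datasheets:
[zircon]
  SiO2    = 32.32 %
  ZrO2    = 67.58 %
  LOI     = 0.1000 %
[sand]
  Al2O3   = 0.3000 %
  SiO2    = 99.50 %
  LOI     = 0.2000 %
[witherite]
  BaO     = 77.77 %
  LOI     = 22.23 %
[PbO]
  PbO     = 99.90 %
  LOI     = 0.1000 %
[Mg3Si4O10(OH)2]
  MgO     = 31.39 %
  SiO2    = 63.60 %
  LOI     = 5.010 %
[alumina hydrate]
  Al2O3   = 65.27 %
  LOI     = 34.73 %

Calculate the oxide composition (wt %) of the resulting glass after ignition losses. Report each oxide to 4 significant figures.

Values along the way are rounded off to 4 significant figures as shown. Full float precision is maintained from start to finish — every reported number includes exactly one rounding. The derived quantities (the totals, six oxide percentages, glass mass, yield, ignition loss) are computed at full precision from the batch weights at 140.1 lb of glass, exactly as printed in problem or answer.
Oxide-by-oxide delivered mass:
  PbO: 14.62·0.9990 = 14.61 lb
  BaO: 19.42·0.7777 = 15.10 lb
  MgO: 25.52·0.3139 = 8.011 lb
  Al2O3: 53.24·0.003000 + 21.16·0.6527 = 13.97 lb
  SiO2: 19.25·0.3232 + 53.24·0.9950 + 25.52·0.6360 = 75.43 lb
  ZrO2: 19.25·0.6758 = 13.01 lb
LOI: 19.25·0.001000 + 53.24·0.002000 + 19.42·0.2223 + 14.62·0.001000 + 25.52·0.05010 + 21.16·0.3473 = 13.08 lb
Glass mass = batch − LOI = 153.2 − 13.08 = 140.1 lb (matching Σ of the oxides)
percent by weight: oxide/glass ×100

Glass mass = 140.1 lb (batch 153.2 − LOI 13.08).
Composition: PbO 10.42%, BaO 10.78%, MgO 5.717%, Al2O3 9.970%, SiO2 53.83%, ZrO2 9.284%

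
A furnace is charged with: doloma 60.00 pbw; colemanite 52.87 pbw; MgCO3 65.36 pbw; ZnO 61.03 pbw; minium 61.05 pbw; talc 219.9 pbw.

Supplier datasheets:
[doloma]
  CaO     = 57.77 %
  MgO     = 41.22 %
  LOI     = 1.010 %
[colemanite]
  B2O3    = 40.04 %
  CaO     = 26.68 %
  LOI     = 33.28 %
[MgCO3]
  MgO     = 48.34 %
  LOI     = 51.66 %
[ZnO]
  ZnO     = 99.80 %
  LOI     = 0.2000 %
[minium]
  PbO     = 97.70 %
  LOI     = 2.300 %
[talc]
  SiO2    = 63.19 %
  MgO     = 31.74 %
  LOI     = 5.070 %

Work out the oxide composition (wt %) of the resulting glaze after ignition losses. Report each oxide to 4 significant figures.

The whole derivation maintains exact precision from first step to last. Working values are printed, rounded to 4 significant digits, within the worked lines — every reported figure is rounded just once. Derived quantities (the totals, glass mass, the six compositions, LOI, yield) are carried using the weight values at 455.6 pbw of glass in full precision, as written in problem or answer.
Delivered oxide masses:
  SiO2: 219.9·0.6319 = 139.0 pbw
  B2O3: 52.87·0.4004 = 21.17 pbw
  CaO: 60.00·0.5777 + 52.87·0.2668 = 48.77 pbw
  MgO: 60.00·0.4122 + 65.36·0.4834 + 219.9·0.3174 = 126.1 pbw
  ZnO: 61.03·0.9980 = 60.91 pbw
  PbO: 61.05·0.9770 = 59.65 pbw
LOI: 60.00·0.01010 + 52.87·0.3328 + 65.36·0.5166 + 61.03·0.002000 + 61.05·0.02300 + 219.9·0.05070 = 64.64 pbw
The glass mass, total less LOI, = 520.2 − 64.64 = 455.6 pbw (the oxide masses sum to this)
wt % = 100 × oxide mass / glass mass

Glass mass = 455.6 pbw (batch 520.2 − LOI 64.64).
Composition: SiO2 30.50%, B2O3 4.647%, CaO 10.70%, MgO 27.68%, ZnO 13.37%, PbO 13.09%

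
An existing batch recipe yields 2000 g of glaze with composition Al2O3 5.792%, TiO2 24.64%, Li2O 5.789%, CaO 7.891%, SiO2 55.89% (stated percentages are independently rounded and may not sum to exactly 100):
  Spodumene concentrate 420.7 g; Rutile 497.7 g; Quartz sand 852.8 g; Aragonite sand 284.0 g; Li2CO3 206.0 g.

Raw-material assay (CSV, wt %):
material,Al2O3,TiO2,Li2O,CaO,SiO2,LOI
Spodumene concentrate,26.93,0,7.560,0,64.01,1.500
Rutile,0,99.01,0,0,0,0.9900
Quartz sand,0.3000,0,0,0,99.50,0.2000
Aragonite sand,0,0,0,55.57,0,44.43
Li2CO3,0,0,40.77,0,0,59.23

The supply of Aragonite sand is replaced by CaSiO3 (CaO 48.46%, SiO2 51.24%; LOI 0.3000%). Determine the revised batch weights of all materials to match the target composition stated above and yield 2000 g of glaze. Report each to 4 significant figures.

Revised batch per 2000 g glaze:
  Spodumene concentrate: 422.5 g
  Rutile: 497.7 g
  Quartz sand: 683.9 g
  CaSiO3: 325.7 g
  Li2CO3: 205.6 g
Total batch = 2135 g; LOI loss = 135.4 g

The working math holds full float precision at each step. Values along the way are displayed rounded off to 4 significant digits at each printed step; every reported figure is rounded a single time. Derived quantities are rebuilt starting from the weights on 2000 g of glass in full float precision (the five compositions, LOI, yield, the totals, net glass mass), as they appear in the question or the answer.
Oxide-by-oxide targets in 2000 g glaze:
  Al2O3: 5.792% × 2000 = 115.8 g
  TiO2: 24.64% × 2000 = 492.8 g
  Li2O: 5.789% × 2000 = 115.8 g
  CaO: 7.891% × 2000 = 157.8 g
  SiO2: 55.89% × 2000 = 1118 g
A balance pass over the oxides, applying the batch weights above, per the basis as stated (each sum matches its target mass given rounding of the digits):
  Al2O3: 422.5·0.2693 + 683.9·0.003000 = 115.8 g (target 115.8 g)
  TiO2: 497.7·0.9901 = 492.8 g (target 492.8 g)
  Li2O: 422.5·0.07560 + 205.6·0.4077 = 115.8 g (target 115.8 g)
  CaO: 325.7·0.4846 = 157.8 g (target 157.8 g)
  SiO2: 422.5·0.6401 + 683.9·0.9950 + 325.7·0.5124 = 1118 g (target 1118 g)
Glass-mass closure: Σ batch − LOI loss = 2000 g (oxide target masses add up to 2000 g; versus the stated basis of 2000 g — differing by rounding only).
Total batch = Σ batch = 2135 g; the LOI term Σ batch·LOI equals 135.4 g; as yield: glass ÷ batch → 93.66%.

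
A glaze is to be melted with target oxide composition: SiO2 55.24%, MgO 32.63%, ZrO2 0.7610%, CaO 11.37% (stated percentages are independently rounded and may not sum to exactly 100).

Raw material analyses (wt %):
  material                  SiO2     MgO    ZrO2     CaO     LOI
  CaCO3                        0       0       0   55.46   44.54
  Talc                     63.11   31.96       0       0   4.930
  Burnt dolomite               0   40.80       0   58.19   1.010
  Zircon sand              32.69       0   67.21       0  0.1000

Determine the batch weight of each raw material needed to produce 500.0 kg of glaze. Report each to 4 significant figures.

The intermediate values appear, rounded to 4 significant digits, at each printed step; every computation keeps full precision end to end; a single rounding completes every reported result; all derived quantities are rebuilt at full float precision (the yield, the totals, LOI, net glass mass, four oxide percentages) from the weighed amounts on 500.0 kg of glass as given in problem or answer.
Per-oxide target masses for 500.0 kg glaze:
  SiO2: 55.24% × 500.0 = 276.2 kg
  MgO: 32.63% × 500.0 = 163.2 kg
  ZrO2: 0.7610% × 500.0 = 3.805 kg
  CaO: 11.37% × 500.0 = 56.85 kg
Verifying the oxide balance applying the batch weights above, at the basis given (delivered sums recover each target within answer rounding):
  SiO2: 434.7·0.6311 + 5.661·0.3269 = 276.2 kg (target 276.2 kg)
  MgO: 434.7·0.3196 + 59.35·0.4080 = 163.1 kg (target 163.2 kg)
  ZrO2: 5.661·0.6721 = 3.805 kg (target 3.805 kg)
  CaO: 40.23·0.5546 + 59.35·0.5819 = 56.85 kg (target 56.85 kg)
Glass mass check: net batch after ignition = 500.0 kg (oxide target masses add up to 500.0 kg; basis as stated: 500.0 kg — differing by rounding only).
Whole-batch sum: Σ batch = 539.9 kg; the LOI term Σ batch·LOI equals 39.95 kg; yield: glass divided by total = 92.60%.

Batch per 500.0 kg glaze:
  CaCO3: 40.23 kg
  Talc: 434.7 kg
  Burnt dolomite: 59.35 kg
  Zircon sand: 5.661 kg
Total batch = 539.9 kg; LOI loss = 39.95 kg; yield = 92.60%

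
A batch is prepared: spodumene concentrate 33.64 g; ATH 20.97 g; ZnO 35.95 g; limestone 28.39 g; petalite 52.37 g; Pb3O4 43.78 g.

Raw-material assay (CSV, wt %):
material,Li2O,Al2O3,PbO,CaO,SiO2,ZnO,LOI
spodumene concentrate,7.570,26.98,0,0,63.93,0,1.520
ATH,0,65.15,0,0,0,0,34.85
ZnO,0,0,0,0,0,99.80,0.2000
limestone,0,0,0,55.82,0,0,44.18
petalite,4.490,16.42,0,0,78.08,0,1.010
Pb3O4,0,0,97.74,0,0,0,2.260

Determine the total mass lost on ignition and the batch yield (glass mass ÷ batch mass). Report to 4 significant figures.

LOI loss = 21.95 g; glass = 193.1 g; yield = 89.79%

In-progress results are shown, rounded to 4 significant figures, alongside each step. Every computation holds exact precision from first step to last. Every reported result takes exactly one rounding — derived quantities (net glass mass, the totals, the yield, the six compositions, LOI) are re-derived using the weight values at 193.1 g of glass at exact precision, precisely as stated by the question or the answer.
Loss on ignition, line by line:
  spodumene concentrate: 33.64 × 0.01520 = 0.5113 g
  ATH: 20.97 × 0.3485 = 7.308 g
  ZnO: 35.95 × 0.002000 = 0.07190 g
  limestone: 28.39 × 0.4418 = 12.54 g
  petalite: 52.37 × 0.01010 = 0.5289 g
  Pb3O4: 43.78 × 0.02260 = 0.9894 g
Total LOI = 21.95 g
Glass = batch − LOI = 215.1 − 21.95 = 193.1 g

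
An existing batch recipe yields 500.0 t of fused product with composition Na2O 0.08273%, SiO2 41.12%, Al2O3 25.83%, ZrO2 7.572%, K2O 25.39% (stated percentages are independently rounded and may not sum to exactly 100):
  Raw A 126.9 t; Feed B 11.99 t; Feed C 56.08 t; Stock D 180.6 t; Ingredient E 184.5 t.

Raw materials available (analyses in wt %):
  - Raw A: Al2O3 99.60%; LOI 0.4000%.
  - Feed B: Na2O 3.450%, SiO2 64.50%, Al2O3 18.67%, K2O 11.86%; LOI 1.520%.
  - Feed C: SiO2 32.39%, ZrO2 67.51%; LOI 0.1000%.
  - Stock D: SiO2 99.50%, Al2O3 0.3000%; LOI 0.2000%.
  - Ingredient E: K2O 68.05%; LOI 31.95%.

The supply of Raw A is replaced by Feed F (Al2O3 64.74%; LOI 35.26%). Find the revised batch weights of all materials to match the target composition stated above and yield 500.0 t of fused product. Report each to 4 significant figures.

Revised batch per 500.0 t fused product:
  Feed F: 195.2 t
  Feed B: 11.99 t
  Feed C: 56.08 t
  Stock D: 180.6 t
  Ingredient E: 184.5 t
Total batch = 628.4 t; LOI loss = 128.4 t

Intermediates are displayed, rounded to 4 significant figures, as written; the working math maintains exact precision at all times; each reported figure receives exactly one rounding — derived quantities (five oxide percentages, net glass mass, the yield, the totals, ignition loss) are recomputed in full float precision from the weighed amounts per 500.0 t of glass as written in the question or the answer.
The oxide mass targets at 500.0 t fused product:
  Na2O: 0.08273% × 500.0 = 0.4136 t
  SiO2: 41.12% × 500.0 = 205.6 t
  Al2O3: 25.83% × 500.0 = 129.2 t
  ZrO2: 7.572% × 500.0 = 37.86 t
  K2O: 25.39% × 500.0 = 127.0 t
Oxide-by-oxide audit on the weights just shown, versus the basis set out (summed amounts equal target values inside rounding margins):
  Na2O: 11.99·0.03450 = 0.4137 t (target 0.4136 t)
  SiO2: 11.99·0.6450 + 56.08·0.3239 + 180.6·0.9950 = 205.6 t (target 205.6 t)
  Al2O3: 195.2·0.6474 + 11.99·0.1867 + 180.6·0.003000 = 129.2 t (target 129.2 t)
  ZrO2: 56.08·0.6751 = 37.86 t (target 37.86 t)
  K2O: 11.99·0.1186 + 184.5·0.6805 = 127.0 t (target 127.0 t)
Glass-mass sanity pass: batch total minus LOI = 500.0 t (the Σ of target masses is 500.0 t; the stated basis being 500.0 t — gaps are rounding artifacts).
Total batch = Σ batch = 628.4 t; loss to ignition Σ batch·LOI = 128.4 t; yield = glass ÷ total batch = 79.57%.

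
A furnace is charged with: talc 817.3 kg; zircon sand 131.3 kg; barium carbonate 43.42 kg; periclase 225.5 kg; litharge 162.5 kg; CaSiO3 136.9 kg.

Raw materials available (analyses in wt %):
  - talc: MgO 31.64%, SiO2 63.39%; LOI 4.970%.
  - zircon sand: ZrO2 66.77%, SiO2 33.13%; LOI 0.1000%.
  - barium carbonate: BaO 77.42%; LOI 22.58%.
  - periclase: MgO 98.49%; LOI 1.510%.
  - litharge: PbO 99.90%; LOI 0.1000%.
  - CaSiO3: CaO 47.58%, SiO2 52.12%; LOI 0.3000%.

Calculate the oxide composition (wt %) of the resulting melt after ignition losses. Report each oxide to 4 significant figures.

Values along the way appear rounded off to 4 significant figures between the steps — all arithmetic runs at full precision in every operation; exactly one rounding is applied to each reported value; derived quantities, which include net glass mass, the totals, the yield, six oxide percentages, LOI, are recomputed in full float precision, as set out in the problem or the answer, from the weighed amounts per 1462 kg of glass.
Mass of each oxide from the mix:
  BaO: 43.42·0.7742 = 33.62 kg
  CaO: 136.9·0.4758 = 65.14 kg
  MgO: 817.3·0.3164 + 225.5·0.9849 = 480.7 kg
  ZrO2: 131.3·0.6677 = 87.67 kg
  SiO2: 817.3·0.6339 + 131.3·0.3313 + 136.9·0.5212 = 632.9 kg
  PbO: 162.5·0.9990 = 162.3 kg
LOI: 817.3·0.04970 + 131.3·0.001000 + 43.42·0.2258 + 225.5·0.01510 + 162.5·0.001000 + 136.9·0.003000 = 54.53 kg
batch − LOI leaves glass = 1517 − 54.53 = 1462 kg (matching Σ of the oxides)
percent share: oxide ÷ glass, ×100

Glass mass = 1462 kg (batch 1517 − LOI 54.53).
Composition: BaO 2.299%, CaO 4.454%, MgO 32.87%, ZrO2 5.995%, SiO2 43.28%, PbO 11.10%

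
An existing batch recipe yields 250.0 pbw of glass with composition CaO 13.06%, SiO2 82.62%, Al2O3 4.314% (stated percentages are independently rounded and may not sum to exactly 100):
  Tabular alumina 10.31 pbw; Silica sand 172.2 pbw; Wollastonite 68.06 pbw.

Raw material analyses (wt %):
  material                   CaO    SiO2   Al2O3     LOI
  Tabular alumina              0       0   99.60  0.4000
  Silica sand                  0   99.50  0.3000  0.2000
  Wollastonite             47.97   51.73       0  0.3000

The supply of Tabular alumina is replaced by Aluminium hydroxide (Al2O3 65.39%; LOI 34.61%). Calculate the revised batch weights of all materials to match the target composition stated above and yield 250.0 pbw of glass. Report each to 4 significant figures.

Mid-chain values appear rounded to 4 significant figures within the worked lines — each numeric step holds exact precision from start to finish. A single rounding completes every reported figure. All derived quantities (LOI, the three compositions, the totals, yield, net glass mass) are carried from the weighed amounts on 250.0 pbw of glass at full float precision, exactly as printed in question or answer.
Oxide mass targets, per 250.0 pbw glass:
  CaO: 13.06% × 250.0 = 32.65 pbw
  SiO2: 82.62% × 250.0 = 206.6 pbw
  Al2O3: 4.314% × 250.0 = 10.78 pbw
Per-oxide balance check from the weights as reported, relative to the basis at hand (every target is met by its sum modulo rounding of the values):
  CaO: 68.06·0.4797 = 32.65 pbw (target 32.65 pbw)
  SiO2: 172.2·0.9950 + 68.06·0.5173 = 206.5 pbw (target 206.6 pbw)
  Al2O3: 15.70·0.6539 + 172.2·0.003000 = 10.78 pbw (target 10.78 pbw)
Consistency of the glass mass: total batch − LOI = 250.0 pbw (the Σ of target masses is 250.0 pbw; the stated basis being 250.0 pbw — a pure rounding effect).
Adding the batch up: Σ batch = 256.0 pbw; ignition loss, Σ(batch × LOI) = 5.982 pbw; the yield ratio, glass ÷ batch: 97.66%.

Revised batch per 250.0 pbw glass:
  Aluminium hydroxide: 15.70 pbw
  Silica sand: 172.2 pbw
  Wollastonite: 68.06 pbw
Total batch = 256.0 pbw; LOI loss = 5.982 pbw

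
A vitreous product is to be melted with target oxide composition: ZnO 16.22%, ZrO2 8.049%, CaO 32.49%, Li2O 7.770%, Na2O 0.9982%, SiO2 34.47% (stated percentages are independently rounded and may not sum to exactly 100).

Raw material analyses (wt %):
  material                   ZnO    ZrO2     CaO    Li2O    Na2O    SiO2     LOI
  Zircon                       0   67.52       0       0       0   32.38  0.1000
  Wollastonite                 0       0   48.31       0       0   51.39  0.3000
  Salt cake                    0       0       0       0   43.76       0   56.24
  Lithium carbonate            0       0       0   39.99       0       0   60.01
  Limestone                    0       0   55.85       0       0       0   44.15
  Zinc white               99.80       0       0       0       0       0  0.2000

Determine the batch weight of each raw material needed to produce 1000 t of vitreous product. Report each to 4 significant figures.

Mid-chain values are shown, rounded to four significant digits, in the printout. Exact precision is carried at all times. Every reported value is rounded only once. Derived quantities (yield, LOI, glass mass, the six compositions, the totals) are recomputed from the weighed amounts per 1000 t of glass at exact precision, as set out in problem or answer.
Oxide mass targets, per 1000 t vitreous product:
  ZnO: 16.22% × 1000 = 162.2 t
  ZrO2: 8.049% × 1000 = 80.49 t
  CaO: 32.49% × 1000 = 324.9 t
  Li2O: 7.770% × 1000 = 77.70 t
  Na2O: 0.9982% × 1000 = 9.982 t
  SiO2: 34.47% × 1000 = 344.7 t
Per-oxide balance check given the weights on record, relative to the basis at hand (oxide sums agree with the targets exact up to rounding of places):
  ZnO: 162.5·0.9980 = 162.2 t (target 162.2 t)
  ZrO2: 119.2·0.6752 = 80.48 t (target 80.49 t)
  CaO: 595.6·0.4831 + 66.51·0.5585 = 324.9 t (target 324.9 t)
  Li2O: 194.3·0.3999 = 77.70 t (target 77.70 t)
  Na2O: 22.81·0.4376 = 9.982 t (target 9.982 t)
  SiO2: 119.2·0.3238 + 595.6·0.5139 = 344.7 t (target 344.7 t)
Glass-mass closure: Σ batch − LOI loss = 999.9 t (summing oxide targets gives 1000 t; versus the stated basis of 1000 t — deltas are rounding alone).
Batch total: Σ batch = 1161 t; the LOI term Σ batch·LOI equals 161.0 t; glass ÷ batch gives a yield of 86.13%.

Batch per 1000 t vitreous product:
  Zircon: 119.2 t
  Wollastonite: 595.6 t
  Salt cake: 22.81 t
  Lithium carbonate: 194.3 t
  Limestone: 66.51 t
  Zinc white: 162.5 t
Total batch = 1161 t; LOI loss = 161.0 t; yield = 86.13%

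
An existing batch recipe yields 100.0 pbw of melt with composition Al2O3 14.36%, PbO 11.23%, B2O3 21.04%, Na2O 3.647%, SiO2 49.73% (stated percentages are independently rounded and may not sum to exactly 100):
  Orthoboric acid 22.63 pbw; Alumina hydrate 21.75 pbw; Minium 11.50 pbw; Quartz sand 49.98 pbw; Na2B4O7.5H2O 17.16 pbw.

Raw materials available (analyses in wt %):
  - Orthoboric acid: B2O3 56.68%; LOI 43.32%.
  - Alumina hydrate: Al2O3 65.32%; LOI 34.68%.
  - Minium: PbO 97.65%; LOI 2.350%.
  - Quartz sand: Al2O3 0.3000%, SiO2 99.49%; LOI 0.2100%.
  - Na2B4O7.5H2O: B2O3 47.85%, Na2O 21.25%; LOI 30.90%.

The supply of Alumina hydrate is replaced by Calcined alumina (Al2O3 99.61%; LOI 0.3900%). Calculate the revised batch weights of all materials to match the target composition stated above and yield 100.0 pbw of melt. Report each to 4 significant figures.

Mid-chain values are printed rounded off to 4 significant digits alongside each step; each numeric step holds full precision through the solve — every reported figure is rounded exactly once. All derived quantities are carried from the batch weights on 100.0 pbw of glass at full float precision (yield, five oxide percentages, LOI, glass mass, totals) as written in the problem or answer text.
Target masses of each oxide per 100.0 pbw melt:
  Al2O3: 14.36% × 100.0 = 14.36 pbw
  PbO: 11.23% × 100.0 = 11.23 pbw
  B2O3: 21.04% × 100.0 = 21.04 pbw
  Na2O: 3.647% × 100.0 = 3.647 pbw
  SiO2: 49.73% × 100.0 = 49.73 pbw
Balance tally, oxide-wise, on the weights just shown, on the stated basis (every target is met by its sum up to rounding of the answer):
  Al2O3: 14.27·0.9961 + 49.98·0.003000 = 14.36 pbw (target 14.36 pbw)
  PbO: 11.50·0.9765 = 11.23 pbw (target 11.23 pbw)
  B2O3: 22.63·0.5668 + 17.16·0.4785 = 21.04 pbw (target 21.04 pbw)
  Na2O: 17.16·0.2125 = 3.647 pbw (target 3.647 pbw)
  SiO2: 49.98·0.9949 = 49.73 pbw (target 49.73 pbw)
The glass-mass cross-check: batch total minus LOI = 100.0 pbw (the targets, summed, come to 100.0 pbw; against the stated basis, 100.0 pbw — a pure rounding effect).
Batch total: Σ batch = 115.5 pbw; loss to ignition Σ batch·LOI = 15.54 pbw; the yield ratio, glass ÷ batch: 86.55%.

Revised batch per 100.0 pbw melt:
  Orthoboric acid: 22.63 pbw
  Calcined alumina: 14.27 pbw
  Minium: 11.50 pbw
  Quartz sand: 49.98 pbw
  Na2B4O7.5H2O: 17.16 pbw
Total batch = 115.5 pbw; LOI loss = 15.54 pbw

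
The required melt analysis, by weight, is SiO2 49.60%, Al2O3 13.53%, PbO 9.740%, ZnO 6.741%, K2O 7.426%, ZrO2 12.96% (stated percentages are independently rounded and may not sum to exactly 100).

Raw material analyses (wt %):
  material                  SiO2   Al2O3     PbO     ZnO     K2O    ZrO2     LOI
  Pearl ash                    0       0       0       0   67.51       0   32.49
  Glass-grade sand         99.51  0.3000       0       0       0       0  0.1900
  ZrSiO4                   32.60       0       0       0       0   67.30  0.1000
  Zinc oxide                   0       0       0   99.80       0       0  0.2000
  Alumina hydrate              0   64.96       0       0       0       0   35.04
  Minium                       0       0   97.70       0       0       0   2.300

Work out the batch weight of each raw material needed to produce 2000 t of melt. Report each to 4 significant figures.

Batch per 2000 t melt:
  Pearl ash: 220.0 t
  Glass-grade sand: 870.7 t
  ZrSiO4: 385.1 t
  Zinc oxide: 135.1 t
  Alumina hydrate: 412.5 t
  Minium: 199.4 t
Total batch = 2223 t; LOI loss = 222.9 t; yield = 89.97%

In-progress results are shown, rounded to 4 significant digits, in the working — full precision is maintained at each step; each reported result sees exactly one rounding — all derived quantities are rebuilt in full float precision (six oxide percentages, yield, ignition loss, glass mass, the totals) using the weight values at 2000 t of glass, precisely as stated by the problem or the answer.
The oxide mass targets at 2000 t melt:
  SiO2: 49.60% × 2000 = 992.0 t
  Al2O3: 13.53% × 2000 = 270.6 t
  PbO: 9.740% × 2000 = 194.8 t
  ZnO: 6.741% × 2000 = 134.8 t
  K2O: 7.426% × 2000 = 148.5 t
  ZrO2: 12.96% × 2000 = 259.2 t
Verifying the oxide balance with the batch weights as given, per the basis as stated (summed amounts equal target values within answer rounding):
  SiO2: 870.7·0.9951 + 385.1·0.3260 = 992.0 t (target 992.0 t)
  Al2O3: 870.7·0.003000 + 412.5·0.6496 = 270.6 t (target 270.6 t)
  PbO: 199.4·0.9770 = 194.8 t (target 194.8 t)
  ZnO: 135.1·0.9980 = 134.8 t (target 134.8 t)
  K2O: 220.0·0.6751 = 148.5 t (target 148.5 t)
  ZrO2: 385.1·0.6730 = 259.2 t (target 259.2 t)
Glass-mass sanity pass: batch total minus LOI = 2000 t (summing oxide targets gives 2000 t; with the basis standing at 2000 t — any gap is answer rounding).
Summing the batch: Σ batch = 2223 t; Σ batch·LOI gives LOI loss = 222.9 t; yield = glass ÷ total batch = 89.97%.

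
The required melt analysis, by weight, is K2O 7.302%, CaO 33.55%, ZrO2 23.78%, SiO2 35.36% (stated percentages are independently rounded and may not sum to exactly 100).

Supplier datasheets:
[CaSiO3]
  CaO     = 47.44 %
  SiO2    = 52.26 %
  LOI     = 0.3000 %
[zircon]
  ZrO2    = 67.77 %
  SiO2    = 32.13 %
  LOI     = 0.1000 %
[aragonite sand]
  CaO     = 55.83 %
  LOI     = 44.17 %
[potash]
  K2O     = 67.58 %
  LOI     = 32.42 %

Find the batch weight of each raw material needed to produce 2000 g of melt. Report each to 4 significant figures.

Intermediates are shown (rounded to four significant digits) within the worked lines; exact precision is maintained from first step to last; every reported result takes just one rounding. The derived quantities (ignition loss, net glass mass, the totals, four oxide percentages, the yield) are recomputed in full float precision using the weight values on 2000 g of glass exactly as printed in the problem or answer text.
The oxide mass targets at 2000 g melt:
  K2O: 7.302% × 2000 = 146.0 g
  CaO: 33.55% × 2000 = 671.0 g
  ZrO2: 23.78% × 2000 = 475.6 g
  SiO2: 35.36% × 2000 = 707.2 g
Sums-versus-targets review applying the batch weights above, against the basis in use (each sum matches its target mass up to rounding of the answer):
  K2O: 216.1·0.6758 = 146.0 g (target 146.0 g)
  CaO: 921.8·0.4744 + 418.6·0.5583 = 671.0 g (target 671.0 g)
  ZrO2: 701.8·0.6777 = 475.6 g (target 475.6 g)
  SiO2: 921.8·0.5226 + 701.8·0.3213 = 707.2 g (target 707.2 g)
Glass mass check: net batch after ignition = 2000 g (targets for the oxides total 2000 g; the stated basis being 2000 g — rounding explains the deltas).
Adding the batch up: Σ batch = 2258 g; LOI loss = Σ batch·LOI = 258.4 g; glass ÷ batch gives a yield of 88.56%.

Batch per 2000 g melt:
  CaSiO3: 921.8 g
  zircon: 701.8 g
  aragonite sand: 418.6 g
  potash: 216.1 g
Total batch = 2258 g; LOI loss = 258.4 g; yield = 88.56%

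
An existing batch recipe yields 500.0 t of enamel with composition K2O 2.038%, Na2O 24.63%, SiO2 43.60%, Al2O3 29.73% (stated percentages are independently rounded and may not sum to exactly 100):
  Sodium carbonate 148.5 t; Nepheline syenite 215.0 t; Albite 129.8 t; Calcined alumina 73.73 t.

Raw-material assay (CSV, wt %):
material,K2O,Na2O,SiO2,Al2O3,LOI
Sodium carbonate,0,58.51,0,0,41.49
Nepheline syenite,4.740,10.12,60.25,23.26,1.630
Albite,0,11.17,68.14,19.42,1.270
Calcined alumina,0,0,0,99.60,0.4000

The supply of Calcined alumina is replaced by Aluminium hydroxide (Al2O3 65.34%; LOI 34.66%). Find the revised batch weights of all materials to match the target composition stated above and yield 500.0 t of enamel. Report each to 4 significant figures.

Revised batch per 500.0 t enamel:
  Sodium carbonate: 148.5 t
  Nepheline syenite: 215.0 t
  Albite: 129.8 t
  Aluminium hydroxide: 112.4 t
Total batch = 605.7 t; LOI loss = 105.7 t

The intermediate values are displayed rounded off to 4 significant digits as written. Full float precision is maintained from first step to last; exactly one rounding goes into each reported number. The derived quantities (ignition loss, the totals, glass mass, four oxide percentages, the yield) are rebuilt at exact precision starting from the weights for 500.0 t of glass exactly as shown in either problem or answer.
Oxide-by-oxide targets in 500.0 t enamel:
  K2O: 2.038% × 500.0 = 10.19 t
  Na2O: 24.63% × 500.0 = 123.2 t
  SiO2: 43.60% × 500.0 = 218.0 t
  Al2O3: 29.73% × 500.0 = 148.6 t
Sums-versus-targets review from the weights as reported, for the quoted basis mass (delivered sums recover each target exact up to rounding of places):
  K2O: 215.0·0.04740 = 10.19 t (target 10.19 t)
  Na2O: 148.5·0.5851 + 215.0·0.1012 + 129.8·0.1117 = 123.1 t (target 123.2 t)
  SiO2: 215.0·0.6025 + 129.8·0.6814 = 218.0 t (target 218.0 t)
  Al2O3: 215.0·0.2326 + 129.8·0.1942 + 112.4·0.6534 = 148.7 t (target 148.6 t)
The glass-mass cross-check: Σ batch − LOI loss = 500.0 t (targets for the oxides total 500.0 t; against the stated basis, 500.0 t — gaps are rounding artifacts).
Batch grand total — Σ batch = 605.7 t; ignition loss, Σ(batch × LOI) = 105.7 t; yield = glass ÷ total batch = 82.55%.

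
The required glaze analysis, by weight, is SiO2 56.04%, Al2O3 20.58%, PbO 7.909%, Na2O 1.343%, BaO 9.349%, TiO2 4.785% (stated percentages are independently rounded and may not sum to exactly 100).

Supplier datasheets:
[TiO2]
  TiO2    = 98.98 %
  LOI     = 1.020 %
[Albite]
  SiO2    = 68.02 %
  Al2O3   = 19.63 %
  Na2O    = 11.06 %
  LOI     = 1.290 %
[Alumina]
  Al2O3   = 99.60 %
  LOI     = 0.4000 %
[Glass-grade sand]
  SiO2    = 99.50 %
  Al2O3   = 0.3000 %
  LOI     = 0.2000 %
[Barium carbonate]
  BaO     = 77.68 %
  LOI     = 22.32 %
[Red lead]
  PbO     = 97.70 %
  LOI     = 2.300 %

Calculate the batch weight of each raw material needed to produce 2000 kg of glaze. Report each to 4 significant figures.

All arithmetic holds full precision in all steps. Values along the way are displayed rounded to four significant figures at each printed step — every reported number is rounded just once — the derived quantities (six oxide percentages, the yield, glass mass, totals, LOI) are recomputed in exact precision starting from the weights at 2000 kg of glass, as set out in question or answer.
Target masses of each oxide per 2000 kg glaze:
  SiO2: 56.04% × 2000 = 1121 kg
  Al2O3: 20.58% × 2000 = 411.6 kg
  PbO: 7.909% × 2000 = 158.2 kg
  Na2O: 1.343% × 2000 = 26.86 kg
  BaO: 9.349% × 2000 = 187.0 kg
  TiO2: 4.785% × 2000 = 95.70 kg
Mass-balance tally per oxide working from each reported weight, on the stated basis (sums match the target masses exact up to rounding of places):
  SiO2: 242.9·0.6802 + 960.4·0.9950 = 1121 kg (target 1121 kg)
  Al2O3: 242.9·0.1963 + 362.5·0.9960 + 960.4·0.003000 = 411.6 kg (target 411.6 kg)
  PbO: 161.9·0.9770 = 158.2 kg (target 158.2 kg)
  Na2O: 242.9·0.1106 = 26.86 kg (target 26.86 kg)
  BaO: 240.7·0.7768 = 187.0 kg (target 187.0 kg)
  TiO2: 96.69·0.9898 = 95.70 kg (target 95.70 kg)
Glass mass check: batch Σ − ignition loss = 2000 kg (the Σ of target masses is 2000 kg; basis as stated: 2000 kg — differing by rounding only).
Batch grand total — Σ batch = 2065 kg; Σ batch·LOI gives LOI loss = 64.94 kg; the yield ratio, glass ÷ batch: 96.86%.

Batch per 2000 kg glaze:
  TiO2: 96.69 kg
  Albite: 242.9 kg
  Alumina: 362.5 kg
  Glass-grade sand: 960.4 kg
  Barium carbonate: 240.7 kg
  Red lead: 161.9 kg
Total batch = 2065 kg; LOI loss = 64.94 kg; yield = 96.86%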